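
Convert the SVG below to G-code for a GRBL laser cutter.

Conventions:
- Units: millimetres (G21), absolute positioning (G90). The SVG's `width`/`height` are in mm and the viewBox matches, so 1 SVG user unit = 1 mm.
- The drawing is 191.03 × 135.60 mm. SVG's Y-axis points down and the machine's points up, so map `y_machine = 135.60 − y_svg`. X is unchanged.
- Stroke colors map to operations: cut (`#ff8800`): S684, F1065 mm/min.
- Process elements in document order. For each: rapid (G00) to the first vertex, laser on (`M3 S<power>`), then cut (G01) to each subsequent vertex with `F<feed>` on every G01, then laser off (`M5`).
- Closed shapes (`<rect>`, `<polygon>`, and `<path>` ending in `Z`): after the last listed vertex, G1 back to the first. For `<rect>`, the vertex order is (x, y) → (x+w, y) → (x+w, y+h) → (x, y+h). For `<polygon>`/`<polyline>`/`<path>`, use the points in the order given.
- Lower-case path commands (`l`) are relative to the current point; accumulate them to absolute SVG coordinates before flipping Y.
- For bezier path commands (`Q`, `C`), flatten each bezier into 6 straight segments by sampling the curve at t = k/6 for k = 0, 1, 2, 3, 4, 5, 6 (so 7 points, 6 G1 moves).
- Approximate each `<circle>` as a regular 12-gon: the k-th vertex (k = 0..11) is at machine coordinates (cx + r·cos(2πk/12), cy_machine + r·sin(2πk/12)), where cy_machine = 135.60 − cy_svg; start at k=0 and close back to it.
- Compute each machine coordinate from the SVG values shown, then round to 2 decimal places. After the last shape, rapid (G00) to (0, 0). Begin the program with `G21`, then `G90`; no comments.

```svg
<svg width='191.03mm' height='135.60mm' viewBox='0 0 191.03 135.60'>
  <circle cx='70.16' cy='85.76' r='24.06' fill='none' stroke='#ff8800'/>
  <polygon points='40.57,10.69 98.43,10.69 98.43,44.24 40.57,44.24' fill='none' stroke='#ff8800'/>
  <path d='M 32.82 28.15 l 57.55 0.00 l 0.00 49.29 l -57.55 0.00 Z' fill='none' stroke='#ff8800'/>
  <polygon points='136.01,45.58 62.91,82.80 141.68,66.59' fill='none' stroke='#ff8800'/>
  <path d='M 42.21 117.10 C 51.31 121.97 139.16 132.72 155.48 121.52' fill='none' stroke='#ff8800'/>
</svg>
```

G21
G90
G00 X94.22 Y49.84
M3 S684
G01 X91.00 Y61.87 F1065
G01 X82.19 Y70.68 F1065
G01 X70.16 Y73.90 F1065
G01 X58.13 Y70.68 F1065
G01 X49.32 Y61.87 F1065
G01 X46.10 Y49.84 F1065
G01 X49.32 Y37.81 F1065
G01 X58.13 Y29.00 F1065
G01 X70.16 Y25.78 F1065
G01 X82.19 Y29.00 F1065
G01 X91.00 Y37.81 F1065
G01 X94.22 Y49.84 F1065
M5
G00 X40.57 Y124.91
M3 S684
G01 X98.43 Y124.91 F1065
G01 X98.43 Y91.36 F1065
G01 X40.57 Y91.36 F1065
G01 X40.57 Y124.91 F1065
M5
G00 X32.82 Y107.45
M3 S684
G01 X90.37 Y107.45 F1065
G01 X90.37 Y58.16 F1065
G01 X32.82 Y58.16 F1065
G01 X32.82 Y107.45 F1065
M5
G00 X136.01 Y90.02
M3 S684
G01 X62.91 Y52.80 F1065
G01 X141.68 Y69.01 F1065
G01 X136.01 Y90.02 F1065
M5
G00 X42.21 Y18.50
M3 S684
G01 X52.63 Y15.70 F1065
G01 X71.99 Y12.70 F1065
G01 X96.14 Y10.26 F1065
G01 X120.88 Y9.17 F1065
G01 X142.05 Y10.18 F1065
G01 X155.48 Y14.08 F1065
M5
G00 X0.00 Y0.00

1 u = 1 mm; y_m = 135.60 − y.

[1] `<circle>` circle, #ff8800→cut S684 F1065: (94.22,49.84) → (91.00,61.87) → (82.19,70.68) → (70.16,73.90) → (58.13,70.68) → (49.32,61.87) → (46.10,49.84) → (49.32,37.81) → (58.13,29.00) → (70.16,25.78) → (82.19,29.00) → (91.00,37.81) → (94.22,49.84) (closed)

[2] `<polygon>` rectangle, #ff8800→cut S684 F1065: (40.57,124.91) → (98.43,124.91) → (98.43,91.36) → (40.57,91.36) → (40.57,124.91) (closed)

[3] `<path>` rectangle, #ff8800→cut S684 F1065: (32.82,107.45) → (90.37,107.45) → (90.37,58.16) → (32.82,58.16) → (32.82,107.45) (closed)

[4] `<polygon>` closed polygon, #ff8800→cut S684 F1065: (136.01,90.02) → (62.91,52.80) → (141.68,69.01) → (136.01,90.02) (closed)

[5] `<path>` cubic bezier, #ff8800→cut S684 F1065: (42.21,18.50) → (52.63,15.70) → (71.99,12.70) → (96.14,10.26) → (120.88,9.17) → (142.05,10.18) → (155.48,14.08)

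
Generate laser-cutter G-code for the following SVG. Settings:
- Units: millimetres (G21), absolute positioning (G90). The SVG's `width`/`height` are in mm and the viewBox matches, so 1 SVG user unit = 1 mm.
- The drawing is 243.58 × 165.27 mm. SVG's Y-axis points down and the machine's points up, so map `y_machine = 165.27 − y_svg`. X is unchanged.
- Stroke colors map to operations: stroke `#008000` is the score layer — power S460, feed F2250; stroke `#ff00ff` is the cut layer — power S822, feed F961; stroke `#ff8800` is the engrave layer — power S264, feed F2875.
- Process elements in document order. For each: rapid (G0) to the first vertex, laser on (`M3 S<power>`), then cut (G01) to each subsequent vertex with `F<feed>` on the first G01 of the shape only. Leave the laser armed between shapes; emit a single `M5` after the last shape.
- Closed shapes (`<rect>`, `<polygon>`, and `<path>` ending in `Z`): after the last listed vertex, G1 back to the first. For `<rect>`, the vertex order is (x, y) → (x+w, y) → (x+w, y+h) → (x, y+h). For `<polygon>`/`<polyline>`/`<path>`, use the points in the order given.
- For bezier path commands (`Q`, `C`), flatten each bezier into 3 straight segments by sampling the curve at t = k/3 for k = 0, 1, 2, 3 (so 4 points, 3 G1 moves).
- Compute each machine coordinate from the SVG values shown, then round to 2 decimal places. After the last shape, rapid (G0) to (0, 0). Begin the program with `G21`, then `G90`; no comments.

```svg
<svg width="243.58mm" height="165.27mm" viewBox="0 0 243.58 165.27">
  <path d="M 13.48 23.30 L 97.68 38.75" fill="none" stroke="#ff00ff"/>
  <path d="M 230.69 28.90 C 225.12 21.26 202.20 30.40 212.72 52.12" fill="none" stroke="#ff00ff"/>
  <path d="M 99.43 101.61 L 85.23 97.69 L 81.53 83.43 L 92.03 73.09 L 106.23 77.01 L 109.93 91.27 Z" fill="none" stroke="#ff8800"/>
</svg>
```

viewBox `0 0 243.58 165.27` with mm width/height → 1 unit = 1 mm. Flip: y_m = 165.27 − y_svg.

**Shape 1** — `<path>` line segment, stroke `#ff00ff` → cut (S822, F961). Machine vertices: (13.48,141.97) → (97.68,126.52). Open path.

**Shape 2** — `<path>` cubic bezier, stroke `#ff00ff` → cut (S822, F961). Control points (SVG): P0=(230.69,28.90), P1=(225.12,21.26), P2=(202.20,30.40), P3=(212.72,52.12); sampled at t=k/3. Machine vertices: (230.69,136.37) → (221.22,138.57) → (211.47,130.52) → (212.72,113.15). Open path.

**Shape 3** — `<path>` regular polygon, stroke `#ff8800` → engrave (S264, F2875). Machine vertices: (99.43,63.66) → (85.23,67.58) → (81.53,81.84) → (92.03,92.18) → (106.23,88.26) → (109.93,74.00) → (99.43,63.66). Closed: final G1 returns to the first vertex.

G21
G90
G0 X13.48 Y141.97
M3 S822
G01 X97.68 Y126.52 F961
G0 X230.69 Y136.37
M3 S822
G01 X221.22 Y138.57 F961
G01 X211.47 Y130.52
G01 X212.72 Y113.15
G0 X99.43 Y63.66
M3 S264
G01 X85.23 Y67.58 F2875
G01 X81.53 Y81.84
G01 X92.03 Y92.18
G01 X106.23 Y88.26
G01 X109.93 Y74.00
G01 X99.43 Y63.66
M5
G0 X0.00 Y0.00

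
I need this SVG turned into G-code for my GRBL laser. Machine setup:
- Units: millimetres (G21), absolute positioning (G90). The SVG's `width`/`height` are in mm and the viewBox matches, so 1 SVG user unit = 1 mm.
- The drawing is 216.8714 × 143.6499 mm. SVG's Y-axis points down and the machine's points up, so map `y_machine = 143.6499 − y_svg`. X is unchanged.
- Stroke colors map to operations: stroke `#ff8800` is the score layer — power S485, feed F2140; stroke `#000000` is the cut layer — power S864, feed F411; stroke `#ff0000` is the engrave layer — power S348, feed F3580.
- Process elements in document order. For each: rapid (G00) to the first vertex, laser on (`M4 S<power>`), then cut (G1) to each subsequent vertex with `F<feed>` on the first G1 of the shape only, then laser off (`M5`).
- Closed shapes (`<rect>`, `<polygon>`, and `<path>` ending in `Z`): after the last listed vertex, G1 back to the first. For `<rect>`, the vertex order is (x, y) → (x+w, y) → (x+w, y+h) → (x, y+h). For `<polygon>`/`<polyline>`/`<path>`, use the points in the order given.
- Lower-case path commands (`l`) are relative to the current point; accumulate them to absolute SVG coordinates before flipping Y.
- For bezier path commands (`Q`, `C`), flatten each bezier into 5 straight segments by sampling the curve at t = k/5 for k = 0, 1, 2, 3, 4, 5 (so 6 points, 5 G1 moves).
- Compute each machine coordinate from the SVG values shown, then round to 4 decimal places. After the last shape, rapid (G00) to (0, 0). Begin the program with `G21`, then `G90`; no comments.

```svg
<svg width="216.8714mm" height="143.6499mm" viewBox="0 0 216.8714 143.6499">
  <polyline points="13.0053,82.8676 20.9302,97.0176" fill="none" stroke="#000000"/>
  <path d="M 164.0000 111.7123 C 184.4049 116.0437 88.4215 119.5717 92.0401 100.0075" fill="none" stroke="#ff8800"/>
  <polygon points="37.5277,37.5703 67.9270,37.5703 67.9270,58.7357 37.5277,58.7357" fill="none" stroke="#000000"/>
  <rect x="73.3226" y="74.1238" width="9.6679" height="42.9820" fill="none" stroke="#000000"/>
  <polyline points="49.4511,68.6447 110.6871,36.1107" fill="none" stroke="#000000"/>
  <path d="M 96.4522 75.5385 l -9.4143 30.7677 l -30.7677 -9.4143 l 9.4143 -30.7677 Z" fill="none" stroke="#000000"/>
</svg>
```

G21
G90
G00 X13.0053 Y60.7823
M4 S864
G1 X20.9302 Y46.6323 F411
M5
G00 X164.0000 Y31.9376
M4 S485
G1 X164.0043 Y29.6135 F2140
G1 X146.4429 Y28.5520
G1 X121.6834 Y29.8231
G1 X100.0933 Y34.4966
G1 X92.0401 Y43.6424
M5
G00 X37.5277 Y106.0796
M4 S864
G1 X67.9270 Y106.0796 F411
G1 X67.9270 Y84.9142
G1 X37.5277 Y84.9142
G1 X37.5277 Y106.0796
M5
G00 X73.3226 Y69.5261
M4 S864
G1 X82.9905 Y69.5261 F411
G1 X82.9905 Y26.5441
G1 X73.3226 Y26.5441
G1 X73.3226 Y69.5261
M5
G00 X49.4511 Y75.0052
M4 S864
G1 X110.6871 Y107.5392 F411
M5
G00 X96.4522 Y68.1114
M4 S864
G1 X87.0379 Y37.3437 F411
G1 X56.2702 Y46.7580
G1 X65.6845 Y77.5257
G1 X96.4522 Y68.1114
M5
G00 X0.0000 Y0.0000

viewBox `0 0 216.8714 143.6499` with mm width/height → 1 unit = 1 mm. Flip: y_m = 143.6499 − y_svg.

**Shape 1** — `<polyline>` line segment, stroke `#000000` → cut (S864, F411). Machine vertices: (13.0053,60.7823) → (20.9302,46.6323). Open path.

**Shape 2** — `<path>` cubic bezier, stroke `#ff8800` → score (S485, F2140). Control points (SVG): P0=(164.0000,111.7123), P1=(184.4049,116.0437), P2=(88.4215,119.5717), P3=(92.0401,100.0075); sampled at t=k/5. Machine vertices: (164.0000,31.9376) → (164.0043,29.6135) → (146.4429,28.5520) → (121.6834,29.8231) → (100.0933,34.4966) → (92.0401,43.6424). Open path.

**Shape 3** — `<polygon>` rectangle, stroke `#000000` → cut (S864, F411). Machine vertices: (37.5277,106.0796) → (67.9270,106.0796) → (67.9270,84.9142) → (37.5277,84.9142) → (37.5277,106.0796). Closed: final G1 returns to the first vertex.

**Shape 4** — `<rect>` rectangle, stroke `#000000` → cut (S864, F411). Machine vertices: (73.3226,69.5261) → (82.9905,69.5261) → (82.9905,26.5441) → (73.3226,26.5441) → (73.3226,69.5261). Closed: final G1 returns to the first vertex.

**Shape 5** — `<polyline>` line segment, stroke `#000000` → cut (S864, F411). Machine vertices: (49.4511,75.0052) → (110.6871,107.5392). Open path.

**Shape 6** — `<path>` regular polygon, stroke `#000000` → cut (S864, F411). Machine vertices: (96.4522,68.1114) → (87.0379,37.3437) → (56.2702,46.7580) → (65.6845,77.5257) → (96.4522,68.1114). Closed: final G1 returns to the first vertex.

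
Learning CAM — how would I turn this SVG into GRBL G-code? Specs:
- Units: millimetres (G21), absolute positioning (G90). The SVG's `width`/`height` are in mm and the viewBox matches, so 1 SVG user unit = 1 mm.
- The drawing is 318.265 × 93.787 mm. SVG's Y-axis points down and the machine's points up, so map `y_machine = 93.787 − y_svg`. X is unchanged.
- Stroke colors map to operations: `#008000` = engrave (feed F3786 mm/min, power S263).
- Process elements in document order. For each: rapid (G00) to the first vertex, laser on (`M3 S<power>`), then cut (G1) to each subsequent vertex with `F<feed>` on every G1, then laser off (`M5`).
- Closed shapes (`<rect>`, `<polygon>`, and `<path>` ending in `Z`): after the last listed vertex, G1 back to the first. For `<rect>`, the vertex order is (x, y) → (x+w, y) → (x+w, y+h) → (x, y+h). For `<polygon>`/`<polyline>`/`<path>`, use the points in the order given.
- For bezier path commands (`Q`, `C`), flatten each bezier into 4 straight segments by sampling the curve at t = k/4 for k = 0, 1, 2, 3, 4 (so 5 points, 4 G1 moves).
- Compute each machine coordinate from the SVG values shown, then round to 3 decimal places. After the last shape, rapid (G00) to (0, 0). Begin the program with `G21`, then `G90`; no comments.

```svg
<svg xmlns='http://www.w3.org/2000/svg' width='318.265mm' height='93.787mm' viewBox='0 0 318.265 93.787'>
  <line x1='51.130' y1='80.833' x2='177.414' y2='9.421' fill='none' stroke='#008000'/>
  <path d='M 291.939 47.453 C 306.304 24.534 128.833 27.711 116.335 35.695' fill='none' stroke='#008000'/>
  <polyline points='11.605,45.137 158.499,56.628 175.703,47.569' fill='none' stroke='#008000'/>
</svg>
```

G21
G90
G00 X51.130 Y12.954
M3 S263
G1 X177.414 Y84.366 F3786
M5
G00 X291.939 Y46.334
M3 S263
G1 X272.319 Y58.963 F3786
G1 X214.211 Y63.802 F3786
G1 X151.066 Y62.846 F3786
G1 X116.335 Y58.092 F3786
M5
G00 X11.605 Y48.650
M3 S263
G1 X158.499 Y37.159 F3786
G1 X175.703 Y46.218 F3786
M5
G00 X0.000 Y0.000

Since the viewBox matches the mm dimensions, user units are millimetres directly. The only transform is the Y-flip y_m = 93.787 − y_svg.

Shape 1 is a line segment drawn with `<line>`. Its stroke #008000 means engrave at S263, F3786. After flipping Y the toolpath is (51.130,12.954) → (177.414,84.366).

Shape 2 is a cubic bezier drawn with `<path>`. Its stroke #008000 means engrave at S263, F3786. After flipping Y the toolpath is (291.939,46.334) → (272.319,58.963) → (214.211,63.802) → (151.066,62.846) → (116.335,58.092).

Shape 3 is a open polyline drawn with `<polyline>`. Its stroke #008000 means engrave at S263, F3786. After flipping Y the toolpath is (11.605,48.650) → (158.499,37.159) → (175.703,46.218).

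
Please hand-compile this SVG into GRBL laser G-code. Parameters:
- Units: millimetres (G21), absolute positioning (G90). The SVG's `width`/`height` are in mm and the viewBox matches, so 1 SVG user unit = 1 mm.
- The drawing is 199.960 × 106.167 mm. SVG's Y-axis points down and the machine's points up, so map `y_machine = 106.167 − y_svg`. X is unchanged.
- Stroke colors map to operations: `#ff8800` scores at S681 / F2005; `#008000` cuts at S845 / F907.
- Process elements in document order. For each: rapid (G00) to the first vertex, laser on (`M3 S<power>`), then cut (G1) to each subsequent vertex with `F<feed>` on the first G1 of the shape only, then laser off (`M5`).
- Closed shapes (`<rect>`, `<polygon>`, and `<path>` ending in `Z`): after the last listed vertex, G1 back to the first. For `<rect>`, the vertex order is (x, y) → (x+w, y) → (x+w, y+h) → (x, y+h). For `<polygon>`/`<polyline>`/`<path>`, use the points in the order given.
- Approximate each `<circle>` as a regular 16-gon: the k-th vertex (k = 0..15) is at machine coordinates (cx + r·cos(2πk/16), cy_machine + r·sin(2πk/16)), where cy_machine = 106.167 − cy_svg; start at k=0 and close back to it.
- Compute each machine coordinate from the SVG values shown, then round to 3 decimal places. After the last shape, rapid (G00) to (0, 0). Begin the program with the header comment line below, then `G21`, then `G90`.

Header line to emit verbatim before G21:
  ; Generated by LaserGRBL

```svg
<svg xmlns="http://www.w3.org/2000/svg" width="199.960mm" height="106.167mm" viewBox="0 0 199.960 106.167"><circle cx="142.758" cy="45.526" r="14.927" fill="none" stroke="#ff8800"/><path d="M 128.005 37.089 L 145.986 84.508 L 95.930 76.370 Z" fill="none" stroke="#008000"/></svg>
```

; Generated by LaserGRBL
G21
G90
G00 X157.685 Y60.641
M3 S681
G1 X156.549 Y66.353 F2005
G1 X153.313 Y71.196
G1 X148.470 Y74.432
G1 X142.758 Y75.568
G1 X137.046 Y74.432
G1 X132.203 Y71.196
G1 X128.967 Y66.353
G1 X127.831 Y60.641
G1 X128.967 Y54.929
G1 X132.203 Y50.086
G1 X137.046 Y46.850
G1 X142.758 Y45.714
G1 X148.470 Y46.850
G1 X153.313 Y50.086
G1 X156.549 Y54.929
G1 X157.685 Y60.641
M5
G00 X128.005 Y69.078
M3 S845
G1 X145.986 Y21.659 F907
G1 X95.930 Y29.797
G1 X128.005 Y69.078
M5
G00 X0.000 Y0.000

1 u = 1 mm; y_m = 106.167 − y.

[1] `<circle>` circle, #ff8800→score S681 F2005: (157.685,60.641) → (156.549,66.353) → (153.313,71.196) → (148.470,74.432) → (142.758,75.568) → (137.046,74.432) → (132.203,71.196) → (128.967,66.353) → (127.831,60.641) → (128.967,54.929) → (132.203,50.086) → (137.046,46.850) → (142.758,45.714) → (148.470,46.850) → (153.313,50.086) → (156.549,54.929) → (157.685,60.641) (closed)

[2] `<path>` regular polygon, #008000→cut S845 F907: (128.005,69.078) → (145.986,21.659) → (95.930,29.797) → (128.005,69.078) (closed)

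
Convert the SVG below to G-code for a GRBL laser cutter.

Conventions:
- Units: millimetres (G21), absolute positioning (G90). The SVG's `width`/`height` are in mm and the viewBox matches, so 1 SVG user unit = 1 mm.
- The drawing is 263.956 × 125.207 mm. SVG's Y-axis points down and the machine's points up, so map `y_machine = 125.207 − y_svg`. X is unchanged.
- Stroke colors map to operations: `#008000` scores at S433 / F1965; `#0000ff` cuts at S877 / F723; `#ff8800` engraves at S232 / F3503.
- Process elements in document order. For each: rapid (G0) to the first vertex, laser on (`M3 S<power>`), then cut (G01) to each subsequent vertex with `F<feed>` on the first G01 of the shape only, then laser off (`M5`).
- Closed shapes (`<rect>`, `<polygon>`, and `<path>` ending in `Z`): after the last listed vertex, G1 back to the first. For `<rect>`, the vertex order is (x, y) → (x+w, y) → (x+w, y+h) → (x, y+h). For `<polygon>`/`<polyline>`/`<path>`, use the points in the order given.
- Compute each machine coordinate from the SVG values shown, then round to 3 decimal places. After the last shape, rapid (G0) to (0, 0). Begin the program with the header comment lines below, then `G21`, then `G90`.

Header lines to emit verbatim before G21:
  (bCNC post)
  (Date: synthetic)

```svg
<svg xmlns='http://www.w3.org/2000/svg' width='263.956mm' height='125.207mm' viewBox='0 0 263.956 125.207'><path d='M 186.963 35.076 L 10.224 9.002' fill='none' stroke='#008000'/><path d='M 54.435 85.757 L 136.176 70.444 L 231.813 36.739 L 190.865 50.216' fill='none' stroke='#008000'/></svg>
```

(bCNC post)
(Date: synthetic)
G21
G90
G0 X186.963 Y90.131
M3 S433
G01 X10.224 Y116.205 F1965
M5
G0 X54.435 Y39.450
M3 S433
G01 X136.176 Y54.763 F1965
G01 X231.813 Y88.468
G01 X190.865 Y74.991
M5
G0 X0.000 Y0.000

1 u = 1 mm; y_m = 125.207 − y.

[1] `<path>` line segment, #008000→score S433 F1965: (186.963,90.131) → (10.224,116.205)

[2] `<path>` open polyline, #008000→score S433 F1965: (54.435,39.450) → (136.176,54.763) → (231.813,88.468) → (190.865,74.991)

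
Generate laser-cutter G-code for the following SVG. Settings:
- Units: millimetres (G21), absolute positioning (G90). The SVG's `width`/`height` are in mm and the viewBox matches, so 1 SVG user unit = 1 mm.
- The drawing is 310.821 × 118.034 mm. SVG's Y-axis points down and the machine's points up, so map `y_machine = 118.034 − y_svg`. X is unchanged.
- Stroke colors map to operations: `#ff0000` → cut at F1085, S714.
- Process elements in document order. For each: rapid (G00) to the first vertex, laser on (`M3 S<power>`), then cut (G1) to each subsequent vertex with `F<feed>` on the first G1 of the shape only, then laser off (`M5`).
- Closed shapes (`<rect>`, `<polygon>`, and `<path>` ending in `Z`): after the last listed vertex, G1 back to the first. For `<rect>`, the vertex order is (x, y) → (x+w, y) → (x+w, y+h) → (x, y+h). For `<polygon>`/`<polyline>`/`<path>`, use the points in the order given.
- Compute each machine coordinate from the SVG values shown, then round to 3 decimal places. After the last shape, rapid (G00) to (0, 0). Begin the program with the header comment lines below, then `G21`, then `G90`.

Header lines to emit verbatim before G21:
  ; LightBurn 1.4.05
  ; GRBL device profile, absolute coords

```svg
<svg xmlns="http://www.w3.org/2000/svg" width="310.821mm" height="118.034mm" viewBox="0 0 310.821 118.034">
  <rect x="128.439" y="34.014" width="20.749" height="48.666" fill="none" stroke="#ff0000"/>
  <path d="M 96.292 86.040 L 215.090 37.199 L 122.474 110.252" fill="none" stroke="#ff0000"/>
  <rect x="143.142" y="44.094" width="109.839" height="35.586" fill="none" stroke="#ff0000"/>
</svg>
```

; LightBurn 1.4.05
; GRBL device profile, absolute coords
G21
G90
G00 X128.439 Y84.020
M3 S714
G1 X149.188 Y84.020 F1085
G1 X149.188 Y35.354
G1 X128.439 Y35.354
G1 X128.439 Y84.020
M5
G00 X96.292 Y31.994
M3 S714
G1 X215.090 Y80.835 F1085
G1 X122.474 Y7.782
M5
G00 X143.142 Y73.940
M3 S714
G1 X252.981 Y73.940 F1085
G1 X252.981 Y38.354
G1 X143.142 Y38.354
G1 X143.142 Y73.940
M5
G00 X0.000 Y0.000

1 u = 1 mm; y_m = 118.034 − y.

[1] `<rect>` rectangle, #ff0000→cut S714 F1085: (128.439,84.020) → (149.188,84.020) → (149.188,35.354) → (128.439,35.354) → (128.439,84.020) (closed)

[2] `<path>` open polyline, #ff0000→cut S714 F1085: (96.292,31.994) → (215.090,80.835) → (122.474,7.782)

[3] `<rect>` rectangle, #ff0000→cut S714 F1085: (143.142,73.940) → (252.981,73.940) → (252.981,38.354) → (143.142,38.354) → (143.142,73.940) (closed)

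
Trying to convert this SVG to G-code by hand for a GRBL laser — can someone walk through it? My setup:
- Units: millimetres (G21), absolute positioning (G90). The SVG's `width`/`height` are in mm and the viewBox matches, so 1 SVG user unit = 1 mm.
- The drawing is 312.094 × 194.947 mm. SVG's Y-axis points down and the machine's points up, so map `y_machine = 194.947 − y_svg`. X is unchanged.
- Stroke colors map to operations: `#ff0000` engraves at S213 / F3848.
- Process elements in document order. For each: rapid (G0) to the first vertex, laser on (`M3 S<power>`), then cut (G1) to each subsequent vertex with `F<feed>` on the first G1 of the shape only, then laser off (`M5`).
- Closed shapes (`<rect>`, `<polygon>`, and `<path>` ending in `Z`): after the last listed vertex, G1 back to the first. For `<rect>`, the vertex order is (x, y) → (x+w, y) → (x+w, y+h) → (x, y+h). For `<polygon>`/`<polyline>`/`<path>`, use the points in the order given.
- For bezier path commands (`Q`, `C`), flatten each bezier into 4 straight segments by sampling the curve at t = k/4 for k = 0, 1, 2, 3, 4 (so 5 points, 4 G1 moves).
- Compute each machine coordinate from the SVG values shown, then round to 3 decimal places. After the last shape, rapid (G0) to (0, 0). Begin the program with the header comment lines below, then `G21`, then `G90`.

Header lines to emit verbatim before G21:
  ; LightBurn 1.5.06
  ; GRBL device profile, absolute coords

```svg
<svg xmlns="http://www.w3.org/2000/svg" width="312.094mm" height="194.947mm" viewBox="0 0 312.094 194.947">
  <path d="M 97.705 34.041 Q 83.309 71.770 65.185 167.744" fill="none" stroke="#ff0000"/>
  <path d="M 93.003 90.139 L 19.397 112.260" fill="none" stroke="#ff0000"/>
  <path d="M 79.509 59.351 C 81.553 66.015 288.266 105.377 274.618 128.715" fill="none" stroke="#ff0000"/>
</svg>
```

1 u = 1 mm; y_m = 194.947 − y.

[1] `<path>` quadratic bezier, #ff0000→engrave S213 F3848: (97.705,160.906) → (90.274,138.401) → (82.377,108.616) → (74.014,71.550) → (65.185,27.203)

[2] `<path>` line segment, #ff0000→engrave S213 F3848: (93.003,104.808) → (19.397,82.687)

[3] `<path>` cubic bezier, #ff0000→engrave S213 F3848: (79.509,135.596) → (112.776,125.228) → (182.948,107.167) → (250.177,85.979) → (274.618,66.232)

; LightBurn 1.5.06
; GRBL device profile, absolute coords
G21
G90
G0 X97.705 Y160.906
M3 S213
G1 X90.274 Y138.401 F3848
G1 X82.377 Y108.616
G1 X74.014 Y71.550
G1 X65.185 Y27.203
M5
G0 X93.003 Y104.808
M3 S213
G1 X19.397 Y82.687 F3848
M5
G0 X79.509 Y135.596
M3 S213
G1 X112.776 Y125.228 F3848
G1 X182.948 Y107.167
G1 X250.177 Y85.979
G1 X274.618 Y66.232
M5
G0 X0.000 Y0.000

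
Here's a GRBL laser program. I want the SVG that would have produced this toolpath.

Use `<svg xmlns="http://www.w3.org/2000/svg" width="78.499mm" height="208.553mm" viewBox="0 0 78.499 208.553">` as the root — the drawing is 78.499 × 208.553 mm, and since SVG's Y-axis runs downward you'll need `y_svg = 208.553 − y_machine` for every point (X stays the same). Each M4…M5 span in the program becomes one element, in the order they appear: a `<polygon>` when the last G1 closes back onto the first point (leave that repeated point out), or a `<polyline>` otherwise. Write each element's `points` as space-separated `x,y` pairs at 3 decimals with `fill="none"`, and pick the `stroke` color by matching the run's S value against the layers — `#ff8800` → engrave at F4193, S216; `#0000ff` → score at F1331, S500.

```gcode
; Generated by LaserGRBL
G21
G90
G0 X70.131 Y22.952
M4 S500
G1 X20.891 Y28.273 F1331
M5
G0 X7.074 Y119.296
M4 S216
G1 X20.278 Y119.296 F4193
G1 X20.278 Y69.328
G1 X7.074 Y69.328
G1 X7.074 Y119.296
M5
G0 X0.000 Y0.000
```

<svg xmlns="http://www.w3.org/2000/svg" width="78.499mm" height="208.553mm" viewBox="0 0 78.499 208.553">
  <polyline points="70.131,185.601 20.891,180.280" fill="none" stroke="#0000ff"/>
  <polygon points="7.074,89.257 20.278,89.257 20.278,139.225 7.074,139.225" fill="none" stroke="#ff8800"/>
</svg>

y_svg = 208.553 − y_m.

[1] S500→`#0000ff` (score); open run; points: 70.131,185.601 20.891,180.280

[2] S216→`#ff8800` (engrave); closed run; points: 7.074,89.257 20.278,89.257 20.278,139.225 7.074,139.225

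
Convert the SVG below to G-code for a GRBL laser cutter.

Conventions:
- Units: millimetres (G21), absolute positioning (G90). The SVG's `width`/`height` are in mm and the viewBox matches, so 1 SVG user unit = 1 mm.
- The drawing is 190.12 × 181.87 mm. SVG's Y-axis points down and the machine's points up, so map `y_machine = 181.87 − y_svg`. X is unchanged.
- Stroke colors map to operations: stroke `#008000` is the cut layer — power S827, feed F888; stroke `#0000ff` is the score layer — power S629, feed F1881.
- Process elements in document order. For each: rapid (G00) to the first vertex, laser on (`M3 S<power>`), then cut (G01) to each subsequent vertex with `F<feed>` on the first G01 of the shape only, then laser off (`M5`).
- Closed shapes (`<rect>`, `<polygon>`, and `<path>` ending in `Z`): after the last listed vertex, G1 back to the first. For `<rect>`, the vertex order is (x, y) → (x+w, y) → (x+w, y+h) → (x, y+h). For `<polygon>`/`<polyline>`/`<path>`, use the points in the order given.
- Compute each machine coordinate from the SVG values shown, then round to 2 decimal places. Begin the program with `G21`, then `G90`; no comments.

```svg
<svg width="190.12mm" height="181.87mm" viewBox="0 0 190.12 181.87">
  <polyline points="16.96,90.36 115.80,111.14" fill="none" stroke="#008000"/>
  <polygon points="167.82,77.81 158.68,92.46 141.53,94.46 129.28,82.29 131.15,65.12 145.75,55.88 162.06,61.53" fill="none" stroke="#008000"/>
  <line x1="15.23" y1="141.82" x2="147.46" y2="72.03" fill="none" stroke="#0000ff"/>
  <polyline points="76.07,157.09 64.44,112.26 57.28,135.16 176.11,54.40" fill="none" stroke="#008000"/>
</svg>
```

G21
G90
G00 X16.96 Y91.51
M3 S827
G01 X115.80 Y70.73 F888
M5
G00 X167.82 Y104.06
M3 S827
G01 X158.68 Y89.41 F888
G01 X141.53 Y87.41
G01 X129.28 Y99.58
G01 X131.15 Y116.75
G01 X145.75 Y125.99
G01 X162.06 Y120.34
G01 X167.82 Y104.06
M5
G00 X15.23 Y40.05
M3 S629
G01 X147.46 Y109.84 F1881
M5
G00 X76.07 Y24.78
M3 S827
G01 X64.44 Y69.61 F888
G01 X57.28 Y46.71
G01 X176.11 Y127.47
M5

1 u = 1 mm; y_m = 181.87 − y.

[1] `<polyline>` line segment, #008000→cut S827 F888: (16.96,91.51) → (115.80,70.73)

[2] `<polygon>` regular polygon, #008000→cut S827 F888: (167.82,104.06) → (158.68,89.41) → (141.53,87.41) → (129.28,99.58) → (131.15,116.75) → (145.75,125.99) → (162.06,120.34) → (167.82,104.06) (closed)

[3] `<line>` line segment, #0000ff→score S629 F1881: (15.23,40.05) → (147.46,109.84)

[4] `<polyline>` open polyline, #008000→cut S827 F888: (76.07,24.78) → (64.44,69.61) → (57.28,46.71) → (176.11,127.47)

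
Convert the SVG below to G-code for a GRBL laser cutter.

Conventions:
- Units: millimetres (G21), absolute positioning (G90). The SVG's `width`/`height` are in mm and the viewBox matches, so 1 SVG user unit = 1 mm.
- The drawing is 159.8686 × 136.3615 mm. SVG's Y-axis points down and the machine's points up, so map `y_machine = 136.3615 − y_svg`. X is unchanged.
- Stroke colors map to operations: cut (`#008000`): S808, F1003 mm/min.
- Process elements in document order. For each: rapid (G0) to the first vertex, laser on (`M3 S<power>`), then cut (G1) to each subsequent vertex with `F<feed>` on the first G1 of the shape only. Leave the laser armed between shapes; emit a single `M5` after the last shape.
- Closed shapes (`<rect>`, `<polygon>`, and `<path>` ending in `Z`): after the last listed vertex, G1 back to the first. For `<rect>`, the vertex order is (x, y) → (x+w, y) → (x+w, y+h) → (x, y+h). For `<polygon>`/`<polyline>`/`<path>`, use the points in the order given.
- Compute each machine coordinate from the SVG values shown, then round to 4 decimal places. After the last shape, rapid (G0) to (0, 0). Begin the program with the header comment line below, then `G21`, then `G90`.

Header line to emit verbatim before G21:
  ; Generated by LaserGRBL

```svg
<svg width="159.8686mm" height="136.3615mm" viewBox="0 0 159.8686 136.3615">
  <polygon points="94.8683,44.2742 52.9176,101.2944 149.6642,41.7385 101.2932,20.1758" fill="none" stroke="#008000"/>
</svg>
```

viewBox `0 0 159.8686 136.3615` with mm width/height → 1 unit = 1 mm. Flip: y_m = 136.3615 − y_svg.

**Shape 1** — `<polygon>` closed polygon, stroke `#008000` → cut (S808, F1003). Machine vertices: (94.8683,92.0873) → (52.9176,35.0671) → (149.6642,94.6230) → (101.2932,116.1857) → (94.8683,92.0873). Closed: final G1 returns to the first vertex.

; Generated by LaserGRBL
G21
G90
G0 X94.8683 Y92.0873
M3 S808
G1 X52.9176 Y35.0671 F1003
G1 X149.6642 Y94.6230
G1 X101.2932 Y116.1857
G1 X94.8683 Y92.0873
M5
G0 X0.0000 Y0.0000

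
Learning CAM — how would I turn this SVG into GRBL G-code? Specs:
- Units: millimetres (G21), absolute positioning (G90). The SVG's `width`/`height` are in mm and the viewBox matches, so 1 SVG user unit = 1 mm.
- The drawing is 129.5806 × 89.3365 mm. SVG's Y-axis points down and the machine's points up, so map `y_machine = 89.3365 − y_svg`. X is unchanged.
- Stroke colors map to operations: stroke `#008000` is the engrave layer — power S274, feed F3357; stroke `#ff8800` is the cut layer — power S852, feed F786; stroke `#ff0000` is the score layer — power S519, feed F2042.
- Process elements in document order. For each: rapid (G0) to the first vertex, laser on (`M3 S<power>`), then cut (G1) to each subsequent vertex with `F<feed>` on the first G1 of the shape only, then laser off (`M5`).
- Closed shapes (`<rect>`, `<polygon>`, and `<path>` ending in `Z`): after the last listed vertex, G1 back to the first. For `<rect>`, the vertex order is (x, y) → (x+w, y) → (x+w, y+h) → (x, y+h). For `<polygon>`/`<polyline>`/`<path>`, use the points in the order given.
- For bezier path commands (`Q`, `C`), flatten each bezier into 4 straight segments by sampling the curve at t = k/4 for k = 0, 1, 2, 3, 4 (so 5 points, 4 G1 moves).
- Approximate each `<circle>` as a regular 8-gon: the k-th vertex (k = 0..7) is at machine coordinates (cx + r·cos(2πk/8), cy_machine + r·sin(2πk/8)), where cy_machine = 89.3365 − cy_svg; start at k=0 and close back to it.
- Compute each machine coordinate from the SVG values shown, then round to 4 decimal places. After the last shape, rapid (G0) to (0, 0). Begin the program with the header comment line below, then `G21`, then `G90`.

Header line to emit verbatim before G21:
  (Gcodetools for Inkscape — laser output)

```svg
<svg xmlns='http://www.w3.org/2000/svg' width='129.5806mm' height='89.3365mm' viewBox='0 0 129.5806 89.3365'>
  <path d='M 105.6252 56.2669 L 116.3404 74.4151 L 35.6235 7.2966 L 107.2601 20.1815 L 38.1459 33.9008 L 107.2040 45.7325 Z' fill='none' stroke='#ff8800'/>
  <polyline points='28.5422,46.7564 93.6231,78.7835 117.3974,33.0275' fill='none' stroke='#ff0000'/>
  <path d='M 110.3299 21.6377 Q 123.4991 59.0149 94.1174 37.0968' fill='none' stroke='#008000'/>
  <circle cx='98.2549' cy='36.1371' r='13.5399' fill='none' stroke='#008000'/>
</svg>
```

(Gcodetools for Inkscape — laser output)
G21
G90
G0 X105.6252 Y33.0696
M3 S852
G1 X116.3404 Y14.9214 F786
G1 X35.6235 Y82.0399
G1 X107.2601 Y69.1550
G1 X38.1459 Y55.4357
G1 X107.2040 Y43.6040
G1 X105.6252 Y33.0696
M5
G0 X28.5422 Y42.5801
M3 S519
G1 X93.6231 Y10.5530 F2042
G1 X117.3974 Y56.3090
M5
G0 X110.3299 Y67.6988
M3 S274
G1 X114.2551 Y52.7162 F3357
G1 X112.8614 Y45.1454
G1 X106.1488 Y44.9866
G1 X94.1174 Y52.2397
M5
G0 X111.7948 Y53.1994
M3 S274
G1 X107.8291 Y62.7736 F3357
G1 X98.2549 Y66.7393
G1 X88.6807 Y62.7736
G1 X84.7150 Y53.1994
G1 X88.6807 Y43.6252
G1 X98.2549 Y39.6595
G1 X107.8291 Y43.6252
G1 X111.7948 Y53.1994
M5
G0 X0.0000 Y0.0000

Since the viewBox matches the mm dimensions, user units are millimetres directly. The only transform is the Y-flip y_m = 89.3365 − y_svg.

Shape 1 is a closed polygon drawn with `<path>`. Its stroke #ff8800 means cut at S852, F786. After flipping Y the toolpath is (105.6252,33.0696) → (116.3404,14.9214) → (35.6235,82.0399) → (107.2601,69.1550) → (38.1459,55.4357) → (107.2040,43.6040) → (105.6252,33.0696), returning to the start.

Shape 2 is a open polyline drawn with `<polyline>`. Its stroke #ff0000 means score at S519, F2042. After flipping Y the toolpath is (28.5422,42.5801) → (93.6231,10.5530) → (117.3974,56.3090).

Shape 3 is a quadratic bezier drawn with `<path>`. Its stroke #008000 means engrave at S274, F3357. After flipping Y the toolpath is (110.3299,67.6988) → (114.2551,52.7162) → (112.8614,45.1454) → (106.1488,44.9866) → (94.1174,52.2397).

Shape 4 is a circle drawn with `<circle>`. Its stroke #008000 means engrave at S274, F3357. After flipping Y the toolpath is (111.7948,53.1994) → (107.8291,62.7736) → (98.2549,66.7393) → (88.6807,62.7736) → (84.7150,53.1994) → (88.6807,43.6252) → (98.2549,39.6595) → (107.8291,43.6252) → (111.7948,53.1994), returning to the start.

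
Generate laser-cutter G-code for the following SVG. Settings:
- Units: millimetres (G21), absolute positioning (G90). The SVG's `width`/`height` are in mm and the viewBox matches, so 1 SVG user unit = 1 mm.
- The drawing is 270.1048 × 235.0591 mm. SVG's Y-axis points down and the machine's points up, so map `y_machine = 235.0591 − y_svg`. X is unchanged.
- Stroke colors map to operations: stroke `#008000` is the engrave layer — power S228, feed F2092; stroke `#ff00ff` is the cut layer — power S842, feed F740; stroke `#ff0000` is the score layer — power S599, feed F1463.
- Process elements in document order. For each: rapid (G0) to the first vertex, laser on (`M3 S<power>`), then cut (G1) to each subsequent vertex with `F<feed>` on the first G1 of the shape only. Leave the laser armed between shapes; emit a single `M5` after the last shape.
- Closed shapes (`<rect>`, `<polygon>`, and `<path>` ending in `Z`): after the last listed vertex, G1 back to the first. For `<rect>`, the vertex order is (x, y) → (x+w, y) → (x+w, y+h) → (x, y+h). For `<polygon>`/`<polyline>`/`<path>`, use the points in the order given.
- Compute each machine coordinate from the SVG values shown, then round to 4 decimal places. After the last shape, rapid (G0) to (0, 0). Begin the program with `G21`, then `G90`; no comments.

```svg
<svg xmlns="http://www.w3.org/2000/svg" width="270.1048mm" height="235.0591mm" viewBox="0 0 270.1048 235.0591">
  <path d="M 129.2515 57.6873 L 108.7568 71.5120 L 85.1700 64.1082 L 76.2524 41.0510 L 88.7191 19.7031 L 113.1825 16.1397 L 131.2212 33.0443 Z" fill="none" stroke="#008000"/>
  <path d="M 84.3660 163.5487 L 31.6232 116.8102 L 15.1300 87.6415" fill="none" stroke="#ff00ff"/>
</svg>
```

viewBox `0 0 270.1048 235.0591` with mm width/height → 1 unit = 1 mm. Flip: y_m = 235.0591 − y_svg.

**Shape 1** — `<path>` regular polygon, stroke `#008000` → engrave (S228, F2092). Machine vertices: (129.2515,177.3718) → (108.7568,163.5471) → (85.1700,170.9509) → (76.2524,194.0081) → (88.7191,215.3560) → (113.1825,218.9194) → (131.2212,202.0148) → (129.2515,177.3718). Closed: final G1 returns to the first vertex.

**Shape 2** — `<path>` open polyline, stroke `#ff00ff` → cut (S842, F740). Machine vertices: (84.3660,71.5104) → (31.6232,118.2489) → (15.1300,147.4176). Open path.

G21
G90
G0 X129.2515 Y177.3718
M3 S228
G1 X108.7568 Y163.5471 F2092
G1 X85.1700 Y170.9509
G1 X76.2524 Y194.0081
G1 X88.7191 Y215.3560
G1 X113.1825 Y218.9194
G1 X131.2212 Y202.0148
G1 X129.2515 Y177.3718
G0 X84.3660 Y71.5104
M3 S842
G1 X31.6232 Y118.2489 F740
G1 X15.1300 Y147.4176
M5
G0 X0.0000 Y0.0000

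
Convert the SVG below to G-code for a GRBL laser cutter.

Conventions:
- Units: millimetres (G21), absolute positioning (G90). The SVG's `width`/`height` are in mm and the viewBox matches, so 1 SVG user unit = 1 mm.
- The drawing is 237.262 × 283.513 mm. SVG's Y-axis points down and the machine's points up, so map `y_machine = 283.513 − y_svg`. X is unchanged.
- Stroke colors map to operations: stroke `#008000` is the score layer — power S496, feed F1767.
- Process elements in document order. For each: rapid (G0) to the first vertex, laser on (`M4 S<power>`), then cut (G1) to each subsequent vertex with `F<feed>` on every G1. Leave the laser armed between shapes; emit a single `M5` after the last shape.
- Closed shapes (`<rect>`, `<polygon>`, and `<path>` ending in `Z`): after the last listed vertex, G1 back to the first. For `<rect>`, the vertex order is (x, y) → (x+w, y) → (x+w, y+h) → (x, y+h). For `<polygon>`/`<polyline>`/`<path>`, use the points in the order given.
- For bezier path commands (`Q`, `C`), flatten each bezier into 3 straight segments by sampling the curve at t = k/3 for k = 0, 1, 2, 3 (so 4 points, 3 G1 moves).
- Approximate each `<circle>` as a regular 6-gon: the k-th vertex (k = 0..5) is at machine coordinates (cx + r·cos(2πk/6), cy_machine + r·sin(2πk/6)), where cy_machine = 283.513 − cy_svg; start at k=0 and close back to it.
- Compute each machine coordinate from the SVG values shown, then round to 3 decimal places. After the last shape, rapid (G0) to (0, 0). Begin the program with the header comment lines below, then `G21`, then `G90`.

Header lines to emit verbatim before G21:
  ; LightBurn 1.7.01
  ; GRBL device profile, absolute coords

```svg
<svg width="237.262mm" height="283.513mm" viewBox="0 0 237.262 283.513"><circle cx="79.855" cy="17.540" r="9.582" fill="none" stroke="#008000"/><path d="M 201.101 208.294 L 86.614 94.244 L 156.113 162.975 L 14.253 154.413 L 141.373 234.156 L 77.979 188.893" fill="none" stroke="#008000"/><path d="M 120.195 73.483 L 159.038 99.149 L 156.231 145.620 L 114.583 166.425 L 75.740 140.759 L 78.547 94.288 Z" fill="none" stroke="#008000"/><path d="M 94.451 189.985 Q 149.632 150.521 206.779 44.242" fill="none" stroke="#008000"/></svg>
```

; LightBurn 1.7.01
; GRBL device profile, absolute coords
G21
G90
G0 X89.437 Y265.973
M4 S496
G1 X84.646 Y274.271 F1767
G1 X75.064 Y274.271 F1767
G1 X70.273 Y265.973 F1767
G1 X75.064 Y257.675 F1767
G1 X84.646 Y257.675 F1767
G1 X89.437 Y265.973 F1767
G0 X201.101 Y75.219
M4 S496
G1 X86.614 Y189.269 F1767
G1 X156.113 Y120.538 F1767
G1 X14.253 Y129.100 F1767
G1 X141.373 Y49.357 F1767
G1 X77.979 Y94.620 F1767
G0 X120.195 Y210.030
M4 S496
G1 X159.038 Y184.364 F1767
G1 X156.231 Y137.893 F1767
G1 X114.583 Y117.088 F1767
G1 X75.740 Y142.754 F1767
G1 X78.547 Y189.225 F1767
G1 X120.195 Y210.030 F1767
G0 X94.451 Y93.528
M4 S496
G1 X131.457 Y127.261 F1767
G1 X168.899 Y175.842 F1767
G1 X206.779 Y239.271 F1767
M5
G0 X0.000 Y0.000

1 u = 1 mm; y_m = 283.513 − y.

[1] `<circle>` circle, #008000→score S496 F1767: (89.437,265.973) → (84.646,274.271) → (75.064,274.271) → (70.273,265.973) → (75.064,257.675) → (84.646,257.675) → (89.437,265.973) (closed)

[2] `<path>` open polyline, #008000→score S496 F1767: (201.101,75.219) → (86.614,189.269) → (156.113,120.538) → (14.253,129.100) → (141.373,49.357) → (77.979,94.620)

[3] `<path>` regular polygon, #008000→score S496 F1767: (120.195,210.030) → (159.038,184.364) → (156.231,137.893) → (114.583,117.088) → (75.740,142.754) → (78.547,189.225) → (120.195,210.030) (closed)

[4] `<path>` quadratic bezier, #008000→score S496 F1767: (94.451,93.528) → (131.457,127.261) → (168.899,175.842) → (206.779,239.271)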